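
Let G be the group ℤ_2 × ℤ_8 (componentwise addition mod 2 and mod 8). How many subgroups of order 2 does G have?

3

|G| = 16 and 2 | 16, so subgroups of order 2 are possible by Lagrange.
The subgroups of order 2 are: {(0,0), (0,4)}; {(0,0), (1,0)}; {(0,0), (1,4)}.
So G has 3 subgroups of order 2.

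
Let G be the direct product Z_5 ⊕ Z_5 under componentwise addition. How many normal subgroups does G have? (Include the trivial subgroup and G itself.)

G is abelian, so every subgroup is normal.
G has 8 subgroups in total, hence 8 normal subgroups.

8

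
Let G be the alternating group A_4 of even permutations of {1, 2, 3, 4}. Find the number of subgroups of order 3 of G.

|G| = 12 and 3 | 12, so subgroups of order 3 are possible by Lagrange.
The subgroups of order 3 are: {e, (1 2 3), (1 3 2)}; {e, (1 2 4), (1 4 2)}; {e, (1 3 4), (1 4 3)}; {e, (2 3 4), (2 4 3)}.
So G has 4 subgroups of order 3.

4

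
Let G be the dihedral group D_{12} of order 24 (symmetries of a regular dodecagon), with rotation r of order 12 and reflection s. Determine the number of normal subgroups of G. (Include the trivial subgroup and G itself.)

G has 34 subgroups. Checking conjugation-invariance by order — order 1: 1/1 normal; order 2: 1/13 normal; order 3: 1/1 normal; order 4: 1/7 normal; order 6: 1/5 normal; order 8: 0/3 normal; order 12: 3/3 normal; order 24: 1/1 normal.
Total normal subgroups: 9.

9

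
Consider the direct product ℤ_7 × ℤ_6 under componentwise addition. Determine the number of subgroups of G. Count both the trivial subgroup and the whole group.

8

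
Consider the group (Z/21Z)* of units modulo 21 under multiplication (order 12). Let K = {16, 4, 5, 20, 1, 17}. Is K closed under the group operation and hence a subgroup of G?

|K| = 6 divides |G| = 12, consistent with Lagrange.
K contains the identity, every element's inverse is in K, and K is closed under ·: it is a subgroup.
In fact K = ⟨17⟩.

Yes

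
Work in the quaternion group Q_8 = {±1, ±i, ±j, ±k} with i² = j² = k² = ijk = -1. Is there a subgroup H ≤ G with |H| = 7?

7 does not divide |G| = 8, so by Lagrange no subgroup of order 7 exists.

No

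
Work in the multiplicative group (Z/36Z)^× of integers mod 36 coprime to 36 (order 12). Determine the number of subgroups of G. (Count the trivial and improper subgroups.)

|G| = 12, so by Lagrange every subgroup order divides 12. Divisors: 1, 2, 3, 4, 6, 12.
Subgroups by order — order 1: 1; order 2: 3; order 3: 1; order 4: 1; order 6: 3; order 12: 1.
Total: 1 + 3 + 1 + 1 + 3 + 1 = 10.

10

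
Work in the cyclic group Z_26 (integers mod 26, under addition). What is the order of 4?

In Z_26, the order of an element a is n/gcd(a, n).
gcd(4, 26) = 2, so |⟨4⟩| = 26/2 = 13.

13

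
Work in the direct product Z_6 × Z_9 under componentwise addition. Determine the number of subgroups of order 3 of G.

4

|G| = 54 and 3 | 54, so subgroups of order 3 are possible by Lagrange.
The subgroups of order 3 are: {(0,0), (0,3), (0,6)}; {(0,0), (2,0), (4,0)}; {(0,0), (2,3), (4,6)}; {(0,0), (2,6), (4,3)}.
So G has 4 subgroups of order 3.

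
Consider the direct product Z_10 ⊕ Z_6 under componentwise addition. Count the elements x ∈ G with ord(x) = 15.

8

An element (a,b) has order lcm(ord(a), ord(b)); count pairs with lcm equal to 15.
Enumerating gives 8 such elements.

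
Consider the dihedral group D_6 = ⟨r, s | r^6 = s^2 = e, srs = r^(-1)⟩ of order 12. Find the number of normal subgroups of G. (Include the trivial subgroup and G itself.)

G has 16 subgroups. Checking conjugation-invariance by order — order 1: 1/1 normal; order 2: 1/7 normal; order 3: 1/1 normal; order 4: 0/3 normal; order 6: 3/3 normal; order 12: 1/1 normal.
Total normal subgroups: 7.

7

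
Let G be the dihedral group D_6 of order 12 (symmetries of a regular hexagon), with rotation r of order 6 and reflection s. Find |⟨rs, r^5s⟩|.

|⟨rs⟩| = 2 and |⟨r^5s⟩| = 2, so |H| is a multiple of lcm(2, 2) = 2 and divides |G| = 12.
Closing under the operation: H = {e, r^2, r^4, rs, r^3s, r^5s}, so |H| = 6.

6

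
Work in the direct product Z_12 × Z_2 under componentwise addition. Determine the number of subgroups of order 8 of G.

|G| = 24 and 8 | 24, so subgroups of order 8 are possible by Lagrange.
The subgroups of order 8 are: {(0,0), (0,1), (3,0), (3,1), (6,0), (6,1), (9,0), (9,1)}.
So G has 1 subgroup of order 8.

1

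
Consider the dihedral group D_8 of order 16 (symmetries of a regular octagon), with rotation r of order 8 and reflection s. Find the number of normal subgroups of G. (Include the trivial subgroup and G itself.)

G has 19 subgroups. Checking conjugation-invariance by order — order 1: 1/1 normal; order 2: 1/9 normal; order 4: 1/5 normal; order 8: 3/3 normal; order 16: 1/1 normal.
Total normal subgroups: 7.

7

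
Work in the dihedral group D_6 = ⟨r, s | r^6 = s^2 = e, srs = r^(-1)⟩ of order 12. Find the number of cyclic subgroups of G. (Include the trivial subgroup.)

10

Group the elements of G by the cyclic subgroup they generate; each cyclic subgroup of order d accounts for φ(d) elements.
Cyclic subgroups by order — order 1: 1; order 2: 7; order 3: 1; order 6: 1.
Total: 10.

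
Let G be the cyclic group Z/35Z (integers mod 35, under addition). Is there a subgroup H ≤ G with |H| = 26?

No

26 does not divide |G| = 35, so by Lagrange no subgroup of order 26 exists.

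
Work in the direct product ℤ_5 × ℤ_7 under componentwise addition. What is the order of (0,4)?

The order of (0,4) in Z_5 × Z_7 is lcm(ord(0) in Z_5, ord(4) in Z_7).
ord(0) = 1 and ord(4) = 7, so |⟨(0,4)⟩| = lcm(1, 7) = 7.

7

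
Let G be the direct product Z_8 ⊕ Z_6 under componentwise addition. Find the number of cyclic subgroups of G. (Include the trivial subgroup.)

16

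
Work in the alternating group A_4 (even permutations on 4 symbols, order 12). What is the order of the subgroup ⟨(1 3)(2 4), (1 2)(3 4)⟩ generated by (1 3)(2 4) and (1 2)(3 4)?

4

|⟨(1 3)(2 4)⟩| = 2 and |⟨(1 2)(3 4)⟩| = 2, so |H| is a multiple of lcm(2, 2) = 2 and divides |G| = 12.
Closing under the operation: H = {e, (1 2)(3 4), (1 3)(2 4), (1 4)(2 3)}, so |H| = 4.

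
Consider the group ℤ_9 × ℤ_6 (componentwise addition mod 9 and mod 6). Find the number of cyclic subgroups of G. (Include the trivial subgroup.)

16

A cyclic subgroup of order d is generated by each of its φ(d) elements of order d, so the cyclic subgroups of order d number (#elements of order d)/φ(d).
Cyclic subgroups by order — order 1: 1; order 2: 1; order 3: 4; order 6: 4; order 9: 3; order 18: 3.
Total: 16.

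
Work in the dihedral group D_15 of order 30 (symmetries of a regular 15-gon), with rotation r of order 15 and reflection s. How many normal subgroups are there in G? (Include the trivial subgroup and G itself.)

5

G has 28 subgroups. Checking conjugation-invariance by order — order 1: 1/1 normal; order 2: 0/15 normal; order 3: 1/1 normal; order 5: 1/1 normal; order 6: 0/5 normal; order 10: 0/3 normal; order 15: 1/1 normal; order 30: 1/1 normal.
Total normal subgroups: 5.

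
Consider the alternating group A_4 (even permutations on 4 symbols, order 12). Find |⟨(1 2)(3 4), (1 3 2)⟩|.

12

|⟨(1 2)(3 4)⟩| = 2 and |⟨(1 3 2)⟩| = 3, so |H| is a multiple of lcm(2, 3) = 6 and divides |G| = 12.
Closing {(1 2)(3 4), (1 3 2)} under the group operation gives all of G, so |H| = 12.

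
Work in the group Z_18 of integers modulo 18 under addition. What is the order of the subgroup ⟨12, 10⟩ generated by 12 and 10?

9

|⟨12⟩| = 3 and |⟨10⟩| = 9, so |H| is a multiple of lcm(3, 9) = 9 and divides |G| = 18.
Closing under the operation: H = {0, 2, 4, 6, 8, 10, 12, 14, 16}, so |H| = 9.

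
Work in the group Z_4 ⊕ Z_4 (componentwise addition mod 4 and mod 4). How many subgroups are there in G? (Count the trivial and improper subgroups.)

15

|G| = 16, so by Lagrange every subgroup order divides 16. Divisors: 1, 2, 4, 8, 16.
Subgroups by order — order 1: 1; order 2: 3; order 4: 7; order 8: 3; order 16: 1.
Total: 1 + 3 + 7 + 3 + 1 = 15.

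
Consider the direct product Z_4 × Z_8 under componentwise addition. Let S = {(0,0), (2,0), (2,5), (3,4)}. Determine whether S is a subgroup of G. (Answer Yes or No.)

No

(3,4) ∈ S but its inverse (1,4) ∉ S, so S is not a subgroup.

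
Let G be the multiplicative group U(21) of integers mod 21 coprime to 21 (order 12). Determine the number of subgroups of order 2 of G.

|G| = 12 and 2 | 12, so subgroups of order 2 are possible by Lagrange.
The subgroups of order 2 are: {1, 13}; {1, 20}; {1, 8}.
So G has 3 subgroups of order 2.

3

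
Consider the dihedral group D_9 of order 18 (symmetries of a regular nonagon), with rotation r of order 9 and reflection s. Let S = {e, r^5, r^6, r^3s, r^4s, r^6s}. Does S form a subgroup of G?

No

r^5 ∈ S but its inverse r^4 ∉ S, so S is not a subgroup.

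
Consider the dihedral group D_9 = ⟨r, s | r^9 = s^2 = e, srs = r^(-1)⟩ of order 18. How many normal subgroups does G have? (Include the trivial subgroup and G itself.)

4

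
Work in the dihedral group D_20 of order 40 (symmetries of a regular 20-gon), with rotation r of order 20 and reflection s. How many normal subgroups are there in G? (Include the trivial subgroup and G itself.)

G has 48 subgroups. Checking conjugation-invariance by order — order 1: 1/1 normal; order 2: 1/21 normal; order 4: 1/11 normal; order 5: 1/1 normal; order 8: 0/5 normal; order 10: 1/5 normal; order 20: 3/3 normal; order 40: 1/1 normal.
Total normal subgroups: 9.

9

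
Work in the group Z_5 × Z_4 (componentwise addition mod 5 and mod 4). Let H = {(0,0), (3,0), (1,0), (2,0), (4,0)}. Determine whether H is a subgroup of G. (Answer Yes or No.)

Yes

|H| = 5 divides |G| = 20, consistent with Lagrange.
H contains the identity, every element's inverse is in H, and H is closed under +: it is a subgroup.
In fact H = ⟨(4,0)⟩.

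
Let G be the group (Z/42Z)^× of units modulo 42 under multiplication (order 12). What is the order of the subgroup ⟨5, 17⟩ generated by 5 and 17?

6

|⟨5⟩| = 6 and |⟨17⟩| = 6, so |H| is a multiple of lcm(6, 6) = 6 and divides |G| = 12.
Closing under the operation: H = {1, 5, 17, 25, 37, 41}, so |H| = 6.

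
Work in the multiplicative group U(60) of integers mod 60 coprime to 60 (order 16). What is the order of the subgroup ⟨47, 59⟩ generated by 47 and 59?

8

|⟨47⟩| = 4 and |⟨59⟩| = 2, so |H| is a multiple of lcm(4, 2) = 4 and divides |G| = 16.
Closing under the operation: H = {1, 11, 13, 23, 37, 47, 49, 59}, so |H| = 8.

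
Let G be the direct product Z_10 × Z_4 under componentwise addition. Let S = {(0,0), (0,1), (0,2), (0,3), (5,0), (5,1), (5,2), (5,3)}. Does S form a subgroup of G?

|S| = 8 divides |G| = 40, consistent with Lagrange.
S contains the identity, every element's inverse is in S, and S is closed under +: it is a subgroup.

Yes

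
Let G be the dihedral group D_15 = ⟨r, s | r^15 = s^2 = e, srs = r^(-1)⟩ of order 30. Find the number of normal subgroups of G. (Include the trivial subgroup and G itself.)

5

G has 28 subgroups. Checking conjugation-invariance by order — order 1: 1/1 normal; order 2: 0/15 normal; order 3: 1/1 normal; order 5: 1/1 normal; order 6: 0/5 normal; order 10: 0/3 normal; order 15: 1/1 normal; order 30: 1/1 normal.
Total normal subgroups: 5.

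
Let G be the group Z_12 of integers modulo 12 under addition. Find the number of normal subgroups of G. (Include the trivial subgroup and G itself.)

G is abelian, so every subgroup is normal.
G has 6 subgroups in total, hence 6 normal subgroups.

6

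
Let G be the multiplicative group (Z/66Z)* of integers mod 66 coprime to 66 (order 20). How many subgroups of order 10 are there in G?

3

|G| = 20 and 10 | 20, so subgroups of order 10 are possible by Lagrange.
The subgroups of order 10 are: {1, 7, 13, 19, 25, 31, 37, 43, 49, 61}; {1, 17, 25, 29, 31, 35, 37, 41, 49, 65}; {1, 5, 23, 25, 31, 37, 47, 49, 53, 59}.
So G has 3 subgroups of order 10.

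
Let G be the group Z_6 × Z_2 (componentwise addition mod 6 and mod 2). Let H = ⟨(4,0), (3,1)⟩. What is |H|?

|⟨(4,0)⟩| = 3 and |⟨(3,1)⟩| = 2, so |H| is a multiple of lcm(3, 2) = 6 and divides |G| = 12.
Closing under the operation: H = {(0,0), (1,1), (2,0), (3,1), (4,0), (5,1)}, so |H| = 6.

6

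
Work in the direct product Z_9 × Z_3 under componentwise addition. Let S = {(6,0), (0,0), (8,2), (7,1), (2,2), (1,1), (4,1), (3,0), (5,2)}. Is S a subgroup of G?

Yes

|S| = 9 divides |G| = 27, consistent with Lagrange.
S contains the identity, every element's inverse is in S, and S is closed under +: it is a subgroup.
In fact S = ⟨(7,1)⟩.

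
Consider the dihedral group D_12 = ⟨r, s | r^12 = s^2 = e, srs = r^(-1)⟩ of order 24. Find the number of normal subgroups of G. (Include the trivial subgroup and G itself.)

9

G has 34 subgroups. Checking conjugation-invariance by order — order 1: 1/1 normal; order 2: 1/13 normal; order 3: 1/1 normal; order 4: 1/7 normal; order 6: 1/5 normal; order 8: 0/3 normal; order 12: 3/3 normal; order 24: 1/1 normal.
Total normal subgroups: 9.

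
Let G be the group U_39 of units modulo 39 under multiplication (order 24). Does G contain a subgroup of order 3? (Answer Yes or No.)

Yes

3 | 24. A subgroup of order 3 is {1, 16, 22}.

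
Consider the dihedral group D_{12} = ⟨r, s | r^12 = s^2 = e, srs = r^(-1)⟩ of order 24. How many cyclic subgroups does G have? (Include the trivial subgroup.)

18

Each element a generates a cyclic subgroup ⟨a⟩; distinct elements may generate the same one (a cyclic group of order d has φ(d) generators).
Cyclic subgroups by order — order 1: 1; order 2: 13; order 3: 1; order 4: 1; order 6: 1; order 12: 1.
Total: 18.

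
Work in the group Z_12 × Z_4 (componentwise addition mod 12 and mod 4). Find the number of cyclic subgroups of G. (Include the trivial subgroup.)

Each element a generates a cyclic subgroup ⟨a⟩; distinct elements may generate the same one (a cyclic group of order d has φ(d) generators).
Cyclic subgroups by order — order 1: 1; order 2: 3; order 3: 1; order 4: 6; order 6: 3; order 12: 6.
Total: 20.

20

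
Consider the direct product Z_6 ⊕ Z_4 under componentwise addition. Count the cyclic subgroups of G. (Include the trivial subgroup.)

12

Each element a generates a cyclic subgroup ⟨a⟩; distinct elements may generate the same one (a cyclic group of order d has φ(d) generators).
Cyclic subgroups by order — order 1: 1; order 2: 3; order 3: 1; order 4: 2; order 6: 3; order 12: 2.
Total: 12.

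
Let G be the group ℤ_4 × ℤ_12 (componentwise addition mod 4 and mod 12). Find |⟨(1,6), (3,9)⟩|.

16

|⟨(1,6)⟩| = 4 and |⟨(3,9)⟩| = 4, so |H| is a multiple of lcm(4, 4) = 4 and divides |G| = 48.
Closing under the operation: H = {(0,0), (0,3), (0,6), (0,9), (1,0), (1,3), (1,6), (1,9), (2,0), (2,3), (2,6), (2,9), (3,0), (3,3), (3,6), (3,9)}, so |H| = 16.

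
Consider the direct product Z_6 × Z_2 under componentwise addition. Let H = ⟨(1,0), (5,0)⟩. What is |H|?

6

|⟨(1,0)⟩| = 6 and |⟨(5,0)⟩| = 6, so |H| is a multiple of lcm(6, 6) = 6 and divides |G| = 12.
Closing under the operation: H = {(0,0), (1,0), (2,0), (3,0), (4,0), (5,0)}, so |H| = 6.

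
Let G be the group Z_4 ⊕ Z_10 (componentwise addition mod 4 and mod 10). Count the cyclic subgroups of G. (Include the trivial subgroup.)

Each element a generates a cyclic subgroup ⟨a⟩; distinct elements may generate the same one (a cyclic group of order d has φ(d) generators).
Cyclic subgroups by order — order 1: 1; order 2: 3; order 4: 2; order 5: 1; order 10: 3; order 20: 2.
Total: 12.

12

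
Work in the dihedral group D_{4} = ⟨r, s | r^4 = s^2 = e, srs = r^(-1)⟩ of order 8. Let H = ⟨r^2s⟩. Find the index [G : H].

4

|⟨r^2s⟩| = 2 and |G| = 8.
By Lagrange, [G : H] = |G|/|H| = 8/2 = 4.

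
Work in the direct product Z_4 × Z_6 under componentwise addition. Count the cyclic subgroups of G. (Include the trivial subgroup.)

Group the elements of G by the cyclic subgroup they generate; each cyclic subgroup of order d accounts for φ(d) elements.
Cyclic subgroups by order — order 1: 1; order 2: 3; order 3: 1; order 4: 2; order 6: 3; order 12: 2.
Total: 12.

12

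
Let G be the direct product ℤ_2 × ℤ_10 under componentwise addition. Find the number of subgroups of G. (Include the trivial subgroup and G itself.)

10

|G| = 20, so by Lagrange every subgroup order divides 20. Divisors: 1, 2, 4, 5, 10, 20.
Subgroups by order — order 1: 1; order 2: 3; order 4: 1; order 5: 1; order 10: 3; order 20: 1.
Total: 1 + 3 + 1 + 1 + 3 + 1 = 10.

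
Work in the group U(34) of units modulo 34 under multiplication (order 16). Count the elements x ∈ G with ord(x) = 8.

4

The elements of order 8 are: 9, 15, 19, 25.
That's 4.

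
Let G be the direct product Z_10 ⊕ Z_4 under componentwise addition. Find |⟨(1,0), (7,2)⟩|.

20

|⟨(1,0)⟩| = 10 and |⟨(7,2)⟩| = 10, so |H| is a multiple of lcm(10, 10) = 10 and divides |G| = 40.
Closing under the operation: H = {(0,0), (0,2), (1,0), (1,2), (2,0), (2,2), (3,0), (3,2), (4,0), (4,2), (5,0), (5,2), (6,0), (6,2), (7,0), (7,2), (8,0), (8,2), (9,0), (9,2)}, so |H| = 20.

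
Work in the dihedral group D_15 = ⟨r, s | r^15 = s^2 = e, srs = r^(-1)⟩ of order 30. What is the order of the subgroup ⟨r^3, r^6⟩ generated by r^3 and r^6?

|⟨r^3⟩| = 5 and |⟨r^6⟩| = 5, so |H| is a multiple of lcm(5, 5) = 5 and divides |G| = 30.
Closing under the operation: H = {e, r^3, r^6, r^9, r^12}, so |H| = 5.

5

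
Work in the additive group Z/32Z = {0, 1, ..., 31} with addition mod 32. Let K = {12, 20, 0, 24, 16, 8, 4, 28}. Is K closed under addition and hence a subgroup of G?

Yes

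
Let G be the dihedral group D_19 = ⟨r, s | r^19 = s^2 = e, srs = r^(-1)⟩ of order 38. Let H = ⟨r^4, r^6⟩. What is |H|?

|⟨r^4⟩| = 19 and |⟨r^6⟩| = 19, so |H| is a multiple of lcm(19, 19) = 19 and divides |G| = 38.
Closing under the operation: H = {e, r, r^2, r^3, r^4, r^5, r^6, r^7, r^8, r^9, r^10, r^11, r^12, r^13, r^14, r^15, r^16, r^17, r^18}, so |H| = 19.

19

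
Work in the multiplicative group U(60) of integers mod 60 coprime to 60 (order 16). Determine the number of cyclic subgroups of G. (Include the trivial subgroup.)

Group the elements of G by the cyclic subgroup they generate; each cyclic subgroup of order d accounts for φ(d) elements.
Cyclic subgroups by order — order 1: 1; order 2: 7; order 4: 4.
Total: 12.

12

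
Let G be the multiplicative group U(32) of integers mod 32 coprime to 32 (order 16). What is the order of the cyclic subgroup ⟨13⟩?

8

Compute successive powers of 13 mod 32: 13, 9, 21, 17, 29, 25, 5, 1; 13^8 ≡ 1 (mod 32).
So |⟨13⟩| = 8.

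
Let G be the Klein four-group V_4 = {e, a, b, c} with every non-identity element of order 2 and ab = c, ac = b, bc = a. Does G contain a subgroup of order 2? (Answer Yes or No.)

Yes

2 | 4. A subgroup of order 2 is {e, a}.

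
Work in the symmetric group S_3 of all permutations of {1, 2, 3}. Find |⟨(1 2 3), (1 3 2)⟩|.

3

|⟨(1 2 3)⟩| = 3 and |⟨(1 3 2)⟩| = 3, so |H| is a multiple of lcm(3, 3) = 3 and divides |G| = 6.
Closing under the operation: H = {e, (1 2 3), (1 3 2)}, so |H| = 3.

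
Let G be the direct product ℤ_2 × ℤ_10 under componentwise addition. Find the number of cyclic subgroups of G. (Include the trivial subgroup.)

Group the elements of G by the cyclic subgroup they generate; each cyclic subgroup of order d accounts for φ(d) elements.
Cyclic subgroups by order — order 1: 1; order 2: 3; order 5: 1; order 10: 3.
Total: 8.

8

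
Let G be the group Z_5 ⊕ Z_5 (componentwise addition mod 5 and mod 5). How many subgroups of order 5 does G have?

6

|G| = 25 and 5 | 25, so subgroups of order 5 are possible by Lagrange.
The subgroups of order 5 are: {(0,0), (0,1), (0,2), (0,3), (0,4)}; {(0,0), (1,0), (2,0), (3,0), (4,0)}; {(0,0), (1,1), (2,2), (3,3), (4,4)}; {(0,0), (1,2), (2,4), (3,1), (4,3)}; … (6 in all).
So G has 6 subgroups of order 5.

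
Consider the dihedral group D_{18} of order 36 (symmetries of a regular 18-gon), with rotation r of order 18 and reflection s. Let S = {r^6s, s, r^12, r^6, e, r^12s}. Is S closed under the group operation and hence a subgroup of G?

Yes

|S| = 6 divides |G| = 36, consistent with Lagrange.
S contains the identity, every element's inverse is in S, and S is closed under ·: it is a subgroup.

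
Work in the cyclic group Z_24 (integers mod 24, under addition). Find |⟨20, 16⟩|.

6

|⟨20⟩| = 6 and |⟨16⟩| = 3, so |H| is a multiple of lcm(6, 3) = 6 and divides |G| = 24.
Closing under the operation: H = {0, 4, 8, 12, 16, 20}, so |H| = 6.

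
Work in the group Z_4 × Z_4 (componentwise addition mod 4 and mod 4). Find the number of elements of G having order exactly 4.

An element (a,b) has order lcm(ord(a), ord(b)); count pairs with lcm equal to 4.
Enumerating gives 12 such elements.

12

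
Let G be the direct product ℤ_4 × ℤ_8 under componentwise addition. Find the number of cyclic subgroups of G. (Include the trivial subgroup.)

Group the elements of G by the cyclic subgroup they generate; each cyclic subgroup of order d accounts for φ(d) elements.
Cyclic subgroups by order — order 1: 1; order 2: 3; order 4: 6; order 8: 4.
Total: 14.

14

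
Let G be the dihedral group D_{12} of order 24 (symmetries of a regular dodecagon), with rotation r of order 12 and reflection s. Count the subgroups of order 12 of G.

3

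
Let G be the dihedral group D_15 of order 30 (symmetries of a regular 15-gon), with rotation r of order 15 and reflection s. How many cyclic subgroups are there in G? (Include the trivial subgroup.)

19

Group the elements of G by the cyclic subgroup they generate; each cyclic subgroup of order d accounts for φ(d) elements.
Cyclic subgroups by order — order 1: 1; order 2: 15; order 3: 1; order 5: 1; order 15: 1.
Total: 19.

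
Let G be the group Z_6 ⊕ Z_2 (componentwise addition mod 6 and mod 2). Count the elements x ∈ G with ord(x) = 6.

6

An element (a,b) has order lcm(ord(a), ord(b)); count pairs with lcm equal to 6.
Enumerating gives 6 such elements.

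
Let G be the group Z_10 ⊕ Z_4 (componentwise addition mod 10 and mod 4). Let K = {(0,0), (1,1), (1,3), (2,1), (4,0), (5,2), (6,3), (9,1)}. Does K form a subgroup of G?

No

(4,0) ∈ K but its inverse (6,0) ∉ K, so K is not a subgroup.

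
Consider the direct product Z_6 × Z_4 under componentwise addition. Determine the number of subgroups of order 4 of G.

3

|G| = 24 and 4 | 24, so subgroups of order 4 are possible by Lagrange.
The subgroups of order 4 are: {(0,0), (0,1), (0,2), (0,3)}; {(0,0), (0,2), (3,0), (3,2)}; {(0,0), (0,2), (3,1), (3,3)}.
So G has 3 subgroups of order 4.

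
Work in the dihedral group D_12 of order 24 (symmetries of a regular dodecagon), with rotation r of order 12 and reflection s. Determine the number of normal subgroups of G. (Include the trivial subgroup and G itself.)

9

G has 34 subgroups. Checking conjugation-invariance by order — order 1: 1/1 normal; order 2: 1/13 normal; order 3: 1/1 normal; order 4: 1/7 normal; order 6: 1/5 normal; order 8: 0/3 normal; order 12: 3/3 normal; order 24: 1/1 normal.
Total normal subgroups: 9.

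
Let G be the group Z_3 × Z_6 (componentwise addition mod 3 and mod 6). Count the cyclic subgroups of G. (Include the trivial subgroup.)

Each element a generates a cyclic subgroup ⟨a⟩; distinct elements may generate the same one (a cyclic group of order d has φ(d) generators).
Cyclic subgroups by order — order 1: 1; order 2: 1; order 3: 4; order 6: 4.
Total: 10.

10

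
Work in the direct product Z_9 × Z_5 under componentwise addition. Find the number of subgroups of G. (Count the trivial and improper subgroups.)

|G| = 45, so by Lagrange every subgroup order divides 45. Divisors: 1, 3, 5, 9, 15, 45.
Subgroups by order — order 1: 1; order 3: 1; order 5: 1; order 9: 1; order 15: 1; order 45: 1.
Total: 1 + 1 + 1 + 1 + 1 + 1 = 6.

6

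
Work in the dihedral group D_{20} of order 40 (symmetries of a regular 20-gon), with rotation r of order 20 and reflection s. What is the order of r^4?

Computing powers of r^4: the smallest k with (r^4)^k = e is k = 5.

5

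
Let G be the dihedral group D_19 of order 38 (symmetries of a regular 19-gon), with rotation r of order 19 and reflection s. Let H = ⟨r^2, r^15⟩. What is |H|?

19

|⟨r^2⟩| = 19 and |⟨r^15⟩| = 19, so |H| is a multiple of lcm(19, 19) = 19 and divides |G| = 38.
Closing under the operation: H = {e, r, r^2, r^3, r^4, r^5, r^6, r^7, r^8, r^9, r^10, r^11, r^12, r^13, r^14, r^15, r^16, r^17, r^18}, so |H| = 19.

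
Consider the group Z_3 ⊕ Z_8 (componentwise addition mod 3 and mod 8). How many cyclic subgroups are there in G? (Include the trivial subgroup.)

Group the elements of G by the cyclic subgroup they generate; each cyclic subgroup of order d accounts for φ(d) elements.
Cyclic subgroups by order — order 1: 1; order 2: 1; order 3: 1; order 4: 1; order 6: 1; order 8: 1; order 12: 1; order 24: 1.
Total: 8.

8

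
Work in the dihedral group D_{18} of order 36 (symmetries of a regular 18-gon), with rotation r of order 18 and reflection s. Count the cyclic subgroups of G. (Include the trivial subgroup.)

A cyclic subgroup of order d is generated by each of its φ(d) elements of order d, so the cyclic subgroups of order d number (#elements of order d)/φ(d).
Cyclic subgroups by order — order 1: 1; order 2: 19; order 3: 1; order 6: 1; order 9: 1; order 18: 1.
Total: 24.

24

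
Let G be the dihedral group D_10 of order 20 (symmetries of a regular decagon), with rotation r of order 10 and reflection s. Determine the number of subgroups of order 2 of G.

11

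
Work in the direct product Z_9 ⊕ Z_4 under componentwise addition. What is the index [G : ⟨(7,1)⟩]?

|⟨(7,1)⟩| = 36 and |G| = 36.
By Lagrange, [G : H] = |G|/|H| = 36/36 = 1.

1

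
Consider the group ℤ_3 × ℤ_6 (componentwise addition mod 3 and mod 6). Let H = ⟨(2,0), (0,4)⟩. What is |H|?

|⟨(2,0)⟩| = 3 and |⟨(0,4)⟩| = 3, so |H| is a multiple of lcm(3, 3) = 3 and divides |G| = 18.
Closing under the operation: H = {(0,0), (0,2), (0,4), (1,0), (1,2), (1,4), (2,0), (2,2), (2,4)}, so |H| = 9.

9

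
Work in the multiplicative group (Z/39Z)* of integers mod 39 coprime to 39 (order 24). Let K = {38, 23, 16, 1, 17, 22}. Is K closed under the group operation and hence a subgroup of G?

|K| = 6 divides |G| = 24, consistent with Lagrange.
K contains the identity, every element's inverse is in K, and K is closed under ·: it is a subgroup.
In fact K = ⟨17⟩.

Yes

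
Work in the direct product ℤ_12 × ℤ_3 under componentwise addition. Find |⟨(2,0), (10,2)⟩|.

|⟨(2,0)⟩| = 6 and |⟨(10,2)⟩| = 6, so |H| is a multiple of lcm(6, 6) = 6 and divides |G| = 36.
Closing under the operation: H = {(0,0), (0,1), (0,2), (2,0), (2,1), (2,2), (4,0), (4,1), (4,2), (6,0), (6,1), (6,2), (8,0), (8,1), (8,2), (10,0), (10,1), (10,2)}, so |H| = 18.

18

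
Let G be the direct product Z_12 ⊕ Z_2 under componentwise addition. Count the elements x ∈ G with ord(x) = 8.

An element (a,b) has order lcm(ord(a), ord(b)); count pairs with lcm equal to 8.
Enumerating gives 0 such elements.

0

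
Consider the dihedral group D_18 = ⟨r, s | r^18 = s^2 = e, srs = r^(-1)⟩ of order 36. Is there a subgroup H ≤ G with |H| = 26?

26 does not divide |G| = 36, so by Lagrange no subgroup of order 26 exists.

No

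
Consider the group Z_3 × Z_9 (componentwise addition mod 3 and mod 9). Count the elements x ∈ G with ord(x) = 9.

18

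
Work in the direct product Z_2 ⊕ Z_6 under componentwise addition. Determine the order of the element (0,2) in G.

3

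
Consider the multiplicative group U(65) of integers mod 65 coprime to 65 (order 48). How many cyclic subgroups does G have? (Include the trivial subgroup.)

20

Group the elements of G by the cyclic subgroup they generate; each cyclic subgroup of order d accounts for φ(d) elements.
Cyclic subgroups by order — order 1: 1; order 2: 3; order 3: 1; order 4: 6; order 6: 3; order 12: 6.
Total: 20.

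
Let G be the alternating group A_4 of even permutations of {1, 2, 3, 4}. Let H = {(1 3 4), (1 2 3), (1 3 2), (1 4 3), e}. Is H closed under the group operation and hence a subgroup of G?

|H| = 5 does not divide |G| = 12, so by Lagrange H is not a subgroup.

No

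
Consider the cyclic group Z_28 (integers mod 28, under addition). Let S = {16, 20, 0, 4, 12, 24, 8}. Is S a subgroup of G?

Yes

|S| = 7 divides |G| = 28, consistent with Lagrange.
S contains the identity, every element's inverse is in S, and S is closed under +: it is a subgroup.
In fact S = ⟨16⟩.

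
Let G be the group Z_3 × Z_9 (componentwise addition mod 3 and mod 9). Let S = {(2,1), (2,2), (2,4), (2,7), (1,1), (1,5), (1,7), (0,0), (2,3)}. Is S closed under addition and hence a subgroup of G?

No

(2,1) ∈ S but its inverse (1,8) ∉ S, so S is not a subgroup.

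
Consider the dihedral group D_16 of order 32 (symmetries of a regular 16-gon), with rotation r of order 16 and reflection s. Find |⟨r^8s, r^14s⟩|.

16

|⟨r^8s⟩| = 2 and |⟨r^14s⟩| = 2, so |H| is a multiple of lcm(2, 2) = 2 and divides |G| = 32.
Closing under the operation: H = {e, r^2, r^4, r^6, r^8, r^10, r^12, r^14, s, r^2s, r^4s, r^6s, r^8s, r^10s, r^12s, r^14s}, so |H| = 16.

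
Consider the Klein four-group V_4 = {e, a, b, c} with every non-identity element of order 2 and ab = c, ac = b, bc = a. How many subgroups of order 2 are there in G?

|G| = 4 and 2 | 4, so subgroups of order 2 are possible by Lagrange.
The subgroups of order 2 are: {e, a}; {e, b}; {e, c}.
So G has 3 subgroups of order 2.

3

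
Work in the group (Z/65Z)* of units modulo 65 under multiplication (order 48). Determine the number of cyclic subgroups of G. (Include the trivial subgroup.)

20

Group the elements of G by the cyclic subgroup they generate; each cyclic subgroup of order d accounts for φ(d) elements.
Cyclic subgroups by order — order 1: 1; order 2: 3; order 3: 1; order 4: 6; order 6: 3; order 12: 6.
Total: 20.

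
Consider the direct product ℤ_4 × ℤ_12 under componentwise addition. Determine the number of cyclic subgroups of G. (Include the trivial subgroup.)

20

Group the elements of G by the cyclic subgroup they generate; each cyclic subgroup of order d accounts for φ(d) elements.
Cyclic subgroups by order — order 1: 1; order 2: 3; order 3: 1; order 4: 6; order 6: 3; order 12: 6.
Total: 20.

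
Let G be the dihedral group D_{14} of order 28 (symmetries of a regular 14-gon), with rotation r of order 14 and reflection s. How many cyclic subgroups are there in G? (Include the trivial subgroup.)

A cyclic subgroup of order d is generated by each of its φ(d) elements of order d, so the cyclic subgroups of order d number (#elements of order d)/φ(d).
Cyclic subgroups by order — order 1: 1; order 2: 15; order 7: 1; order 14: 1.
Total: 18.

18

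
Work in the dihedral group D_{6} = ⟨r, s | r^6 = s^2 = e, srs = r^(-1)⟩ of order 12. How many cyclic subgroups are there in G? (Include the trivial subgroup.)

10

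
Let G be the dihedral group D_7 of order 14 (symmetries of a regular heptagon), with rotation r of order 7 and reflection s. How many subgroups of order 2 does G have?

7

|G| = 14 and 2 | 14, so subgroups of order 2 are possible by Lagrange.
The subgroups of order 2 are: {e, r^2s}; {e, r^3s}; {e, r^4s}; {e, r^5s}; … (7 in all).
So G has 7 subgroups of order 2.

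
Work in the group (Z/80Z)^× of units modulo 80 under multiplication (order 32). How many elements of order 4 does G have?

24

Enumerating element orders in G gives 24 elements of order 4.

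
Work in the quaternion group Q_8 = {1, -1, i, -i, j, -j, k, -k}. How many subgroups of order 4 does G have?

|G| = 8 and 4 | 8, so subgroups of order 4 are possible by Lagrange.
The subgroups of order 4 are: {1, -1, i, -i}; {1, -1, j, -j}; {1, -1, k, -k}.
So G has 3 subgroups of order 4.

3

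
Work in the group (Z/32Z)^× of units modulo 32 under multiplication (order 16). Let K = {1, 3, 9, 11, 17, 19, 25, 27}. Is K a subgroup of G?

|K| = 8 divides |G| = 16, consistent with Lagrange.
K contains the identity, every element's inverse is in K, and K is closed under ·: it is a subgroup.
In fact K = ⟨3⟩.

Yes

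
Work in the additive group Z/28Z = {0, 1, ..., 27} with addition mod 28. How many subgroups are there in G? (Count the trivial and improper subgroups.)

Subgroups of the cyclic group Z/28Z correspond bijectively to divisors of 28.
Divisors of 28: 1, 2, 4, 7, 14, 28.
So Z/28Z has 6 subgroups.

6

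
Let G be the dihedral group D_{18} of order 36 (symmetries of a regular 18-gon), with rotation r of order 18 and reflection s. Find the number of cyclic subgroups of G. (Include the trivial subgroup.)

24

Each element a generates a cyclic subgroup ⟨a⟩; distinct elements may generate the same one (a cyclic group of order d has φ(d) generators).
Cyclic subgroups by order — order 1: 1; order 2: 19; order 3: 1; order 6: 1; order 9: 1; order 18: 1.
Total: 24.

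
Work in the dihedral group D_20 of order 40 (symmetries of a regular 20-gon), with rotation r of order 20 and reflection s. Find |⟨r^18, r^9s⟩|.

20

|⟨r^18⟩| = 10 and |⟨r^9s⟩| = 2, so |H| is a multiple of lcm(10, 2) = 10 and divides |G| = 40.
Closing under the operation: H = {e, r^2, r^4, r^6, r^8, r^10, r^12, r^14, r^16, r^18, rs, r^3s, r^5s, r^7s, r^9s, r^11s, r^13s, r^15s, r^17s, r^19s}, so |H| = 20.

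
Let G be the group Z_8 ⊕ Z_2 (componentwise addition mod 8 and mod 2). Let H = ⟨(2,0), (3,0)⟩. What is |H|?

8

|⟨(2,0)⟩| = 4 and |⟨(3,0)⟩| = 8, so |H| is a multiple of lcm(4, 8) = 8 and divides |G| = 16.
Closing under the operation: H = {(0,0), (1,0), (2,0), (3,0), (4,0), (5,0), (6,0), (7,0)}, so |H| = 8.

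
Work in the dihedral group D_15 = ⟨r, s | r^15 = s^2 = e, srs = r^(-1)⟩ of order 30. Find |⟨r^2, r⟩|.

|⟨r^2⟩| = 15 and |⟨r⟩| = 15, so |H| is a multiple of lcm(15, 15) = 15 and divides |G| = 30.
Closing under the operation: H = {e, r, r^2, r^3, r^4, r^5, r^6, r^7, r^8, r^9, r^10, r^11, r^12, r^13, r^14}, so |H| = 15.

15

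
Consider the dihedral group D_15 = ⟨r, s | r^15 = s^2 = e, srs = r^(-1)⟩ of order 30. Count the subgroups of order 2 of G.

|G| = 30 and 2 | 30, so subgroups of order 2 are possible by Lagrange.
The subgroups of order 2 are: {e, r^10s}; {e, r^11s}; {e, r^12s}; {e, r^13s}; … (15 in all).
So G has 15 subgroups of order 2.

15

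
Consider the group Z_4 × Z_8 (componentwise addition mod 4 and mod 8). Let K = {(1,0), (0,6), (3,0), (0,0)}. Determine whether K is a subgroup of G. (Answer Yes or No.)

No

(0,6) ∈ K but its inverse (0,2) ∉ K, so K is not a subgroup.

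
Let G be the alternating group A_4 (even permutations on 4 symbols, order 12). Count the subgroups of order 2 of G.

|G| = 12 and 2 | 12, so subgroups of order 2 are possible by Lagrange.
The subgroups of order 2 are: {e, (1 2)(3 4)}; {e, (1 3)(2 4)}; {e, (1 4)(2 3)}.
So G has 3 subgroups of order 2.

3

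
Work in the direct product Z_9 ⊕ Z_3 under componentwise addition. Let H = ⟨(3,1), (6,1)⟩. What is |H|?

9

|⟨(3,1)⟩| = 3 and |⟨(6,1)⟩| = 3, so |H| is a multiple of lcm(3, 3) = 3 and divides |G| = 27.
Closing under the operation: H = {(0,0), (0,1), (0,2), (3,0), (3,1), (3,2), (6,0), (6,1), (6,2)}, so |H| = 9.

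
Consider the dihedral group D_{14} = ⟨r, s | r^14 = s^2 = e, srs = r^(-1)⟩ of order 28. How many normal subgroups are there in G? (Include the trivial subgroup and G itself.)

G has 28 subgroups. Checking conjugation-invariance by order — order 1: 1/1 normal; order 2: 1/15 normal; order 4: 0/7 normal; order 7: 1/1 normal; order 14: 3/3 normal; order 28: 1/1 normal.
Total normal subgroups: 7.

7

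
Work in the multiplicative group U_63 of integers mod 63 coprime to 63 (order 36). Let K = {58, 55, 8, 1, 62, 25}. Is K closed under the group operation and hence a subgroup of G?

No

Closure fails: 55 · 25 = 52 ∉ K. So K is not a subgroup.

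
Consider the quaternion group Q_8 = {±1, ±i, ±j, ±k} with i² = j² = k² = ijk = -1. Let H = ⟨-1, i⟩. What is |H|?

4

|⟨-1⟩| = 2 and |⟨i⟩| = 4, so |H| is a multiple of lcm(2, 4) = 4 and divides |G| = 8.
Closing under the operation: H = {1, -1, i, -i}, so |H| = 4.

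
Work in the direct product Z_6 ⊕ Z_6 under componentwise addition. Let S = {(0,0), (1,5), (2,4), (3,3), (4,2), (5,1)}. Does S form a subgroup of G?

Yes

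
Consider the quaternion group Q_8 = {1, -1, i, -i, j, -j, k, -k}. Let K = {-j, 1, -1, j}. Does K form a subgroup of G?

Yes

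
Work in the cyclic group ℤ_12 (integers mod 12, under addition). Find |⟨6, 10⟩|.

|⟨6⟩| = 2 and |⟨10⟩| = 6, so |H| is a multiple of lcm(2, 6) = 6 and divides |G| = 12.
Closing under the operation: H = {0, 2, 4, 6, 8, 10}, so |H| = 6.

6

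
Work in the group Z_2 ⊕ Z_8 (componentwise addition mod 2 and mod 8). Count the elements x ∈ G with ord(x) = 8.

8

An element (a,b) has order lcm(ord(a), ord(b)); count pairs with lcm equal to 8.
Enumerating gives 8 such elements.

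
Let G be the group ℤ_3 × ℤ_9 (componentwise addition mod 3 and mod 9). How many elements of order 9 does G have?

18

An element (a,b) has order lcm(ord(a), ord(b)); count pairs with lcm equal to 9.
Enumerating gives 18 such elements.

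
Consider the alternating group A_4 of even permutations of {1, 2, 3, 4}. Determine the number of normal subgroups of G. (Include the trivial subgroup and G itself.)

G has 10 subgroups. Checking conjugation-invariance by order — order 1: 1/1 normal; order 2: 0/3 normal; order 3: 0/4 normal; order 4: 1/1 normal; order 12: 1/1 normal.
Total normal subgroups: 3.

3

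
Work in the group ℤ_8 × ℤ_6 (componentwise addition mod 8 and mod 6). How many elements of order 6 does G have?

6

An element (a,b) has order lcm(ord(a), ord(b)); count pairs with lcm equal to 6.
Enumerating gives 6 such elements.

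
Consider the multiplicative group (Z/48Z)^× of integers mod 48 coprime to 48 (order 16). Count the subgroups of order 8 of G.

|G| = 16 and 8 | 16, so subgroups of order 8 are possible by Lagrange.
The subgroups of order 8 are: {1, 11, 13, 23, 25, 35, 37, 47}; {1, 11, 17, 19, 25, 35, 41, 43}; {1, 5, 7, 11, 25, 29, 31, 35}; {1, 5, 13, 17, 25, 29, 37, 41}; … (7 in all).
So G has 7 subgroups of order 8.

7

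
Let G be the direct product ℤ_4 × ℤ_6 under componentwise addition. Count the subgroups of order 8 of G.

1

|G| = 24 and 8 | 24, so subgroups of order 8 are possible by Lagrange.
The subgroups of order 8 are: {(0,0), (0,3), (1,0), (1,3), (2,0), (2,3), (3,0), (3,3)}.
So G has 1 subgroup of order 8.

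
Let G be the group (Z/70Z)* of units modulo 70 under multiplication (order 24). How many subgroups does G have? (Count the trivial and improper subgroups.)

|G| = 24, so by Lagrange every subgroup order divides 24. Divisors: 1, 2, 3, 4, 6, 8, 12, 24.
Subgroups by order — order 1: 1; order 2: 3; order 3: 1; order 4: 3; order 6: 3; order 8: 1; order 12: 3; order 24: 1.
Total: 1 + 3 + 1 + 3 + 3 + 1 + 3 + 1 = 16.

16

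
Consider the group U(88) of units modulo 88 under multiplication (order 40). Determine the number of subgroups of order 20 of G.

|G| = 40 and 20 | 40, so subgroups of order 20 are possible by Lagrange.
The subgroups of order 20 are: {1, 9, 13, 15, 19, 21, 23, 25, 29, 31, 35, 43, 47, 49, 51, 61, 71, 81, 83, 85}; {1, 5, 9, 13, 17, 21, 25, 29, 37, 41, 45, 49, 53, 57, 61, 65, 69, 73, 81, 85}; {1, 3, 7, 9, 13, 21, 25, 27, 29, 39, 49, 59, 61, 63, 67, 75, 79, 81, 85, 87}; {1, 7, 9, 15, 17, 23, 25, 31, 39, 41, 47, 49, 57, 63, 65, 71, 73, 79, 81, 87}; … (7 in all).
So G has 7 subgroups of order 20.

7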